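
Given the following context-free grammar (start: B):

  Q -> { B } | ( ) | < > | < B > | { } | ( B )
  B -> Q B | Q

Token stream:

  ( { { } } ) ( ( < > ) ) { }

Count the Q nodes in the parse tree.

[B [Q ( [B [Q { [B [Q { }]] }]] )] [B [Q ( [B [Q ( [B [Q < >]] )]] )] [B [Q { }]]]]

7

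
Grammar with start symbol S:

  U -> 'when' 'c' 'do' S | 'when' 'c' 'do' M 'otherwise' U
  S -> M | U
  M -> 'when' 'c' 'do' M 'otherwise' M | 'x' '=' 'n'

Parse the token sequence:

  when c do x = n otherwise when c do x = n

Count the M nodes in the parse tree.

2

[S [U when c do [M x = n] otherwise [U when c do [S [M x = n]]]]]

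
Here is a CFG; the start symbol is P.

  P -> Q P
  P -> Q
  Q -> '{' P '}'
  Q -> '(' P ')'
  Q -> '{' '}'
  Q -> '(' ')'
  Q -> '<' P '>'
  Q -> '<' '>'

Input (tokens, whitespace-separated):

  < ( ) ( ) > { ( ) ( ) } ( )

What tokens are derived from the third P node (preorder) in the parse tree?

[P [Q < [P [Q ( )] [P [Q ( )]]] >] [P [Q { [P [Q ( )] [P [Q ( )]]] }] [P [Q ( )]]]]

( )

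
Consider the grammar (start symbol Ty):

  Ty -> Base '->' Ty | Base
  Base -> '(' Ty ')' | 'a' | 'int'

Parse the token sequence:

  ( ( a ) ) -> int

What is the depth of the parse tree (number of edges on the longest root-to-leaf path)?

[Ty [Base ( [Ty [Base ( [Ty [Base a]] )]] )] -> [Ty [Base int]]]

6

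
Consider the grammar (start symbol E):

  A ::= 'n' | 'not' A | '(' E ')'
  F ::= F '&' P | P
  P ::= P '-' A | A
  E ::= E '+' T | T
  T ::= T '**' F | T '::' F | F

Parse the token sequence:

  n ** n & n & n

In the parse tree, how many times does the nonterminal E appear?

[E [T [T [F [P [A n]]]] ** [F [F [F [P [A n]]] & [P [A n]]] & [P [A n]]]]]

1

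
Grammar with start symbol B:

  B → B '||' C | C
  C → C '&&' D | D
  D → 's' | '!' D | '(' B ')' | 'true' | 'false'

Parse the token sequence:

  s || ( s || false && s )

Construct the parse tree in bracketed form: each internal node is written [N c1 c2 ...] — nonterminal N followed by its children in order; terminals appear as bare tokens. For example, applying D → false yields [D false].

[B [B [C [D s]]] || [C [D ( [B [B [C [D s]]] || [C [C [D false]] && [D s]]] )]]]

B
B || C
C || C
D || C
s || C
s || D
s || ( B )
s || ( B || C )
s || ( C || C )
s || ( D || C )
s || ( s || C )
s || ( s || C && D )
s || ( s || D && D )
s || ( s || false && D )
s || ( s || false && s )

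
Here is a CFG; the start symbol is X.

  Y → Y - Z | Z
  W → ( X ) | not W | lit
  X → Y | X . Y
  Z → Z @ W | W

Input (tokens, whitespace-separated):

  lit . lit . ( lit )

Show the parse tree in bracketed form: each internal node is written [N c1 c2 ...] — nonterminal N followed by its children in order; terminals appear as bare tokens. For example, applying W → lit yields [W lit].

X
X . Y
X . Y . Y
Y . Y . Y
Z . Y . Y
W . Y . Y
lit . Y . Y
lit . Z . Y
lit . W . Y
lit . lit . Y
lit . lit . Z
lit . lit . W
lit . lit . ( X )
lit . lit . ( Y )
lit . lit . ( Z )
lit . lit . ( W )
lit . lit . ( lit )

[X [X [X [Y [Z [W lit]]]] . [Y [Z [W lit]]]] . [Y [Z [W ( [X [Y [Z [W lit]]]] )]]]]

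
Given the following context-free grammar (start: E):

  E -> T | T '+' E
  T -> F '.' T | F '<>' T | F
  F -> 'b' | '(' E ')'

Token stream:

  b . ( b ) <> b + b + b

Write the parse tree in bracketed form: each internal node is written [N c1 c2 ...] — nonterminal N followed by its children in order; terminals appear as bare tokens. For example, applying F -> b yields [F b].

[E [T [F b] . [T [F ( [E [T [F b]]] )] <> [T [F b]]]] + [E [T [F b]] + [E [T [F b]]]]]

E
T + E
F . T + E
b . T + E
b . F <> T + E
b . ( E ) <> T + E
b . ( T ) <> T + E
b . ( F ) <> T + E
b . ( b ) <> T + E
b . ( b ) <> F + E
b . ( b ) <> b + E
b . ( b ) <> b + T + E
b . ( b ) <> b + F + E
b . ( b ) <> b + b + E
b . ( b ) <> b + b + T
b . ( b ) <> b + b + F
b . ( b ) <> b + b + b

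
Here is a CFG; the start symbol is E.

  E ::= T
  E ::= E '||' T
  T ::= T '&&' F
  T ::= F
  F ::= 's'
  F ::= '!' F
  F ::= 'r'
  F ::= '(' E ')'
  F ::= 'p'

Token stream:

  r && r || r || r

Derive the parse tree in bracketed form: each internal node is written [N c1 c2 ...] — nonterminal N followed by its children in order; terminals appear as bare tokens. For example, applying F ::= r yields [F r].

E
E || T
E || T || T
T || T || T
T && F || T || T
F && F || T || T
r && F || T || T
r && r || T || T
r && r || F || T
r && r || r || T
r && r || r || F
r && r || r || r

[E [E [E [T [T [F r]] && [F r]]] || [T [F r]]] || [T [F r]]]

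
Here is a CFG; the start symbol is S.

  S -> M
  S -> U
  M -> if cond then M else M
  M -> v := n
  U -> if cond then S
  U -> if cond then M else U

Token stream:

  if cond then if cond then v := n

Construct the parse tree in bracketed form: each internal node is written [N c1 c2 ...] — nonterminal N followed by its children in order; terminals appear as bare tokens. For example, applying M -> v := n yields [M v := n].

S
U
if cond then S
if cond then U
if cond then if cond then S
if cond then if cond then M
if cond then if cond then v := n

[S [U if cond then [S [U if cond then [S [M v := n]]]]]]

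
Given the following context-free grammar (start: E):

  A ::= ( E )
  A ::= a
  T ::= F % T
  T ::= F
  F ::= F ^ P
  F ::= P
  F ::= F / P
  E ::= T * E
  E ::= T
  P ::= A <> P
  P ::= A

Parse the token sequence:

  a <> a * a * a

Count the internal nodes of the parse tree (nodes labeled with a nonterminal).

17

[E [T [F [P [A a] <> [P [A a]]]]] * [E [T [F [P [A a]]]] * [E [T [F [P [A a]]]]]]]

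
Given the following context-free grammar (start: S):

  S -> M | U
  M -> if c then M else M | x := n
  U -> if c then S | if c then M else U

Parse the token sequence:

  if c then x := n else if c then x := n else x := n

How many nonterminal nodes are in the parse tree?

[S [M if c then [M x := n] else [M if c then [M x := n] else [M x := n]]]]

6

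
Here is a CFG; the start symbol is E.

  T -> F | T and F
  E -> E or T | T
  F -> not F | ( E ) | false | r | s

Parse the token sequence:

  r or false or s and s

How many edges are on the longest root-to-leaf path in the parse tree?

5

[E [E [E [T [F r]]] or [T [F false]]] or [T [T [F s]] and [F s]]]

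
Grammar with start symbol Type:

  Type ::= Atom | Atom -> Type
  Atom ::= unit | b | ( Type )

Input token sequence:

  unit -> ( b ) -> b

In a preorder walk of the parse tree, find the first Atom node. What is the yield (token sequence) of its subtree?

unit

[Type [Atom unit] -> [Type [Atom ( [Type [Atom b]] )] -> [Type [Atom b]]]]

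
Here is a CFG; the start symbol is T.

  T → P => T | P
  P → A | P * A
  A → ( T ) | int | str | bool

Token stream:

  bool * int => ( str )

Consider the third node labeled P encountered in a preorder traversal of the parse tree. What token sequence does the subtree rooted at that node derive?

( str )

[T [P [P [A bool]] * [A int]] => [T [P [A ( [T [P [A str]]] )]]]]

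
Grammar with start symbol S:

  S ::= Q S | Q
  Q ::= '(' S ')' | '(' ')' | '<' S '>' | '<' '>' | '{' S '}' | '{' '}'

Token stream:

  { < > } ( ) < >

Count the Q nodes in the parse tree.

4

[S [Q { [S [Q < >]] }] [S [Q ( )] [S [Q < >]]]]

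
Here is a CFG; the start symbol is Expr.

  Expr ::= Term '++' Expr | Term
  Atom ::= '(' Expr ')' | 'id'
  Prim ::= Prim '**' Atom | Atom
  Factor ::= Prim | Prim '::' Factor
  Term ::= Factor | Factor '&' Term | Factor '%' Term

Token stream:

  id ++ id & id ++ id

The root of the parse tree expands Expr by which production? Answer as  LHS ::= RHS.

Expr ::= Term '++' Expr

[Expr [Term [Factor [Prim [Atom id]]]] ++ [Expr [Term [Factor [Prim [Atom id]]] & [Term [Factor [Prim [Atom id]]]]] ++ [Expr [Term [Factor [Prim [Atom id]]]]]]]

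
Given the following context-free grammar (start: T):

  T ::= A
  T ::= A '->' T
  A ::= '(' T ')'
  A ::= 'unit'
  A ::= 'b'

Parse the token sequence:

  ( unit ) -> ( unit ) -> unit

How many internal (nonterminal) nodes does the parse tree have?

10

[T [A ( [T [A unit]] )] -> [T [A ( [T [A unit]] )] -> [T [A unit]]]]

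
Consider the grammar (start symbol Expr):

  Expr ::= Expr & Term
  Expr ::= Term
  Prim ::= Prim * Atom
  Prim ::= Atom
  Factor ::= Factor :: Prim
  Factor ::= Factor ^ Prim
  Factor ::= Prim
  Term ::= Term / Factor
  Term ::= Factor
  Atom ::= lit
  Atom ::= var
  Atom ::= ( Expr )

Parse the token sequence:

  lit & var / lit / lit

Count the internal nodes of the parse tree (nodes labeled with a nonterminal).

[Expr [Expr [Term [Factor [Prim [Atom lit]]]]] & [Term [Term [Term [Factor [Prim [Atom var]]]] / [Factor [Prim [Atom lit]]]] / [Factor [Prim [Atom lit]]]]]

18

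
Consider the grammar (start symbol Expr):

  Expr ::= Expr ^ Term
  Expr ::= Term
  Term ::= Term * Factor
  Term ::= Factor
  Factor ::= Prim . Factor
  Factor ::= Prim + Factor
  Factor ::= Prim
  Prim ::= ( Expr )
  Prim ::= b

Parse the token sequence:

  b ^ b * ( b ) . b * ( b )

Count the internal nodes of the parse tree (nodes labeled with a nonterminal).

[Expr [Expr [Term [Factor [Prim b]]]] ^ [Term [Term [Term [Factor [Prim b]]] * [Factor [Prim ( [Expr [Term [Factor [Prim b]]]] )] . [Factor [Prim b]]]] * [Factor [Prim ( [Expr [Term [Factor [Prim b]]]] )]]]]

24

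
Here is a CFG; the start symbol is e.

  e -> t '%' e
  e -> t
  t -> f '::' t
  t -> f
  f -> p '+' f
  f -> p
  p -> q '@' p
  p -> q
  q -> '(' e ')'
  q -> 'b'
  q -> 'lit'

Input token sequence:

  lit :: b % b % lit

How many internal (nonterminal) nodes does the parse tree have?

19

[e [t [f [p [q lit]]] :: [t [f [p [q b]]]]] % [e [t [f [p [q b]]]] % [e [t [f [p [q lit]]]]]]]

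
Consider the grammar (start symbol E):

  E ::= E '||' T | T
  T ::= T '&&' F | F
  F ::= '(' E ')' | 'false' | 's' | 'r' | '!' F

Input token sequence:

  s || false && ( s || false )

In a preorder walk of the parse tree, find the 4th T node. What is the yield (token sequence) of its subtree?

s

[E [E [T [F s]]] || [T [T [F false]] && [F ( [E [E [T [F s]]] || [T [F false]]] )]]]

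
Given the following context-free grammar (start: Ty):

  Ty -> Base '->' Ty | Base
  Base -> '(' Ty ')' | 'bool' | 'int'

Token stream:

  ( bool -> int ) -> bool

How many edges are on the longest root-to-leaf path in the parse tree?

[Ty [Base ( [Ty [Base bool] -> [Ty [Base int]]] )] -> [Ty [Base bool]]]

5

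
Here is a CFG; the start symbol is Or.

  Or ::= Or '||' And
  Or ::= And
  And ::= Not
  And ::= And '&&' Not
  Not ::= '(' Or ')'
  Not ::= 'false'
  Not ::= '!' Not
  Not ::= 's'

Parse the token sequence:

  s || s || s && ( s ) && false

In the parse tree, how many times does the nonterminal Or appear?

4

[Or [Or [Or [And [Not s]]] || [And [Not s]]] || [And [And [And [Not s]] && [Not ( [Or [And [Not s]]] )]] && [Not false]]]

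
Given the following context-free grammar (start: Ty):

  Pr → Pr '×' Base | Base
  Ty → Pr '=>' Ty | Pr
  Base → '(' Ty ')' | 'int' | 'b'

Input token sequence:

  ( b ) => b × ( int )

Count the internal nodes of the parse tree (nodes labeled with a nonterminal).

[Ty [Pr [Base ( [Ty [Pr [Base b]]] )]] => [Ty [Pr [Pr [Base b]] × [Base ( [Ty [Pr [Base int]]] )]]]]

14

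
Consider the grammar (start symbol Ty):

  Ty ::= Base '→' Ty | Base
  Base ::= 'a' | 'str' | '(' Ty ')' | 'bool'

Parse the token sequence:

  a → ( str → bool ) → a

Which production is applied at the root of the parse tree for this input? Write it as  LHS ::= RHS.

[Ty [Base a] → [Ty [Base ( [Ty [Base str] → [Ty [Base bool]]] )] → [Ty [Base a]]]]

Ty ::= Base '→' Ty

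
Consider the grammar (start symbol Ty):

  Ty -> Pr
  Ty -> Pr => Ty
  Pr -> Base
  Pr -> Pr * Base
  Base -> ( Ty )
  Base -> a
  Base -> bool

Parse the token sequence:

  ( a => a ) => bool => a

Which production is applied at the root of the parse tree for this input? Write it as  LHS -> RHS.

Ty -> Pr => Ty

[Ty [Pr [Base ( [Ty [Pr [Base a]] => [Ty [Pr [Base a]]]] )]] => [Ty [Pr [Base bool]] => [Ty [Pr [Base a]]]]]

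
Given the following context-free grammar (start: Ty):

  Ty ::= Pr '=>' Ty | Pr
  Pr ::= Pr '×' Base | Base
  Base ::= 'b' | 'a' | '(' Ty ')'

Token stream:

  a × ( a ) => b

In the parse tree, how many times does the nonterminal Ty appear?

[Ty [Pr [Pr [Base a]] × [Base ( [Ty [Pr [Base a]]] )]] => [Ty [Pr [Base b]]]]

3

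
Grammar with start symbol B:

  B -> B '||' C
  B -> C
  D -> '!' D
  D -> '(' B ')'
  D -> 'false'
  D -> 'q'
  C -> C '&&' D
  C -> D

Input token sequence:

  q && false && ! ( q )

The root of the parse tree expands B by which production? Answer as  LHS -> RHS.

[B [C [C [C [D q]] && [D false]] && [D ! [D ( [B [C [D q]]] )]]]]

B -> C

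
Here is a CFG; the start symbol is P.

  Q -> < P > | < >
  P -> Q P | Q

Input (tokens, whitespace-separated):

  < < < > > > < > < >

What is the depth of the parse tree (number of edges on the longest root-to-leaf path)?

[P [Q < [P [Q < [P [Q < >]] >]] >] [P [Q < >] [P [Q < >]]]]

6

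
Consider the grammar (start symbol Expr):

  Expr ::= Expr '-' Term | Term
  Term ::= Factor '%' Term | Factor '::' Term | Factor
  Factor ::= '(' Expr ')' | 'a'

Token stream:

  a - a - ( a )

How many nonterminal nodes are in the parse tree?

12

[Expr [Expr [Expr [Term [Factor a]]] - [Term [Factor a]]] - [Term [Factor ( [Expr [Term [Factor a]]] )]]]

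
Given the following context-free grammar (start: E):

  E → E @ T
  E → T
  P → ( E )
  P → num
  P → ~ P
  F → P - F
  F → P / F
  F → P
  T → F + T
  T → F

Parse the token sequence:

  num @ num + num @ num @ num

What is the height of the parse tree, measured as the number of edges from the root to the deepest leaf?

7

[E [E [E [E [T [F [P num]]]] @ [T [F [P num]] + [T [F [P num]]]]] @ [T [F [P num]]]] @ [T [F [P num]]]]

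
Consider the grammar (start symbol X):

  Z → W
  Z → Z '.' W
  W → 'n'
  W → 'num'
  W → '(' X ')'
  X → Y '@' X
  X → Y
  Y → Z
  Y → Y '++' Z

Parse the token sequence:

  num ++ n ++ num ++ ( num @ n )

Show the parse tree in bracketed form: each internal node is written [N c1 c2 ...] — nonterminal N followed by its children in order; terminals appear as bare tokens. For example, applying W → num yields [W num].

X
Y
Y ++ Z
Y ++ Z ++ Z
Y ++ Z ++ Z ++ Z
Z ++ Z ++ Z ++ Z
W ++ Z ++ Z ++ Z
num ++ Z ++ Z ++ Z
num ++ W ++ Z ++ Z
num ++ n ++ Z ++ Z
num ++ n ++ W ++ Z
num ++ n ++ num ++ Z
num ++ n ++ num ++ W
num ++ n ++ num ++ ( X )
num ++ n ++ num ++ ( Y @ X )
num ++ n ++ num ++ ( Z @ X )
num ++ n ++ num ++ ( W @ X )
num ++ n ++ num ++ ( num @ X )
num ++ n ++ num ++ ( num @ Y )
num ++ n ++ num ++ ( num @ Z )
num ++ n ++ num ++ ( num @ W )
num ++ n ++ num ++ ( num @ n )

[X [Y [Y [Y [Y [Z [W num]]] ++ [Z [W n]]] ++ [Z [W num]]] ++ [Z [W ( [X [Y [Z [W num]]] @ [X [Y [Z [W n]]]]] )]]]]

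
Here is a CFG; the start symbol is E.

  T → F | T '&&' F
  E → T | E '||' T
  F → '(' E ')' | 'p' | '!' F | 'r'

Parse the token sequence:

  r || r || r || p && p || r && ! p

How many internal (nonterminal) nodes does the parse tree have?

[E [E [E [E [E [T [F r]]] || [T [F r]]] || [T [F r]]] || [T [T [F p]] && [F p]]] || [T [T [F r]] && [F ! [F p]]]]

20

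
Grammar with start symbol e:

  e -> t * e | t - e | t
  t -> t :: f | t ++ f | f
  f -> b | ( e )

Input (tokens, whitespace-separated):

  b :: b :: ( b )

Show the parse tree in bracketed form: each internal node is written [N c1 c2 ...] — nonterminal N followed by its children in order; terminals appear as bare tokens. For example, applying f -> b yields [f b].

e
t
t :: f
t :: f :: f
f :: f :: f
b :: f :: f
b :: b :: f
b :: b :: ( e )
b :: b :: ( t )
b :: b :: ( f )
b :: b :: ( b )

[e [t [t [t [f b]] :: [f b]] :: [f ( [e [t [f b]]] )]]]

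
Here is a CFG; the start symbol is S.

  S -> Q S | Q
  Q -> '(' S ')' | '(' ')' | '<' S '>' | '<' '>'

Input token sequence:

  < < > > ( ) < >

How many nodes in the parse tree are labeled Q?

4

[S [Q < [S [Q < >]] >] [S [Q ( )] [S [Q < >]]]]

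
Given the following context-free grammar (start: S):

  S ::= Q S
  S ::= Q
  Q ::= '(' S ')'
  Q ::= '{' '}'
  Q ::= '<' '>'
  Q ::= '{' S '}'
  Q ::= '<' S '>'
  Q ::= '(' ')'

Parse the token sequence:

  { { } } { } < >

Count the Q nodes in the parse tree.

[S [Q { [S [Q { }]] }] [S [Q { }] [S [Q < >]]]]

4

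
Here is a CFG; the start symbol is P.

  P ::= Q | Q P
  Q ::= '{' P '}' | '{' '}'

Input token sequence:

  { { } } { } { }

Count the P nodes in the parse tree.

4

[P [Q { [P [Q { }]] }] [P [Q { }] [P [Q { }]]]]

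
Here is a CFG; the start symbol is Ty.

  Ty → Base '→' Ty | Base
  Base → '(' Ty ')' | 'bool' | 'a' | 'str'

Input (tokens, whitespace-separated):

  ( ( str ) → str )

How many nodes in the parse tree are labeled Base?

[Ty [Base ( [Ty [Base ( [Ty [Base str]] )] → [Ty [Base str]]] )]]

4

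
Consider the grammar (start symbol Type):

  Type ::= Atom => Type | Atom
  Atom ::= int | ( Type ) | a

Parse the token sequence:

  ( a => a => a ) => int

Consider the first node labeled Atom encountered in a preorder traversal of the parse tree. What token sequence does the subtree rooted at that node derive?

( a => a => a )

[Type [Atom ( [Type [Atom a] => [Type [Atom a] => [Type [Atom a]]]] )] => [Type [Atom int]]]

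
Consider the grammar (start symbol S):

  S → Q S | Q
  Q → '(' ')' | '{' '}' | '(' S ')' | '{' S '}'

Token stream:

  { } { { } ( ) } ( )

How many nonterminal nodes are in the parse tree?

10

[S [Q { }] [S [Q { [S [Q { }] [S [Q ( )]]] }] [S [Q ( )]]]]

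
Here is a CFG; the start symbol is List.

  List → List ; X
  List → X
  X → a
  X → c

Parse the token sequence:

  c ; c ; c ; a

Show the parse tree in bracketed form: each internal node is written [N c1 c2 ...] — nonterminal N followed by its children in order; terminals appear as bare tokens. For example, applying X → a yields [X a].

List
List ; X
List ; X ; X
List ; X ; X ; X
X ; X ; X ; X
c ; X ; X ; X
c ; c ; X ; X
c ; c ; c ; X
c ; c ; c ; a

[List [List [List [List [X c]] ; [X c]] ; [X c]] ; [X a]]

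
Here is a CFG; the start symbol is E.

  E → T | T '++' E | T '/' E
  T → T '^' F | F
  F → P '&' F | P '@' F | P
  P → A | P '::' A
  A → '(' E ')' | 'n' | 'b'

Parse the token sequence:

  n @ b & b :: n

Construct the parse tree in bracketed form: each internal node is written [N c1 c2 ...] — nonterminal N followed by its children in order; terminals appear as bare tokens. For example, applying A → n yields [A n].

E
T
F
P @ F
A @ F
n @ F
n @ P & F
n @ A & F
n @ b & F
n @ b & P
n @ b & P :: A
n @ b & A :: A
n @ b & b :: A
n @ b & b :: n

[E [T [F [P [A n]] @ [F [P [A b]] & [F [P [P [A b]] :: [A n]]]]]]]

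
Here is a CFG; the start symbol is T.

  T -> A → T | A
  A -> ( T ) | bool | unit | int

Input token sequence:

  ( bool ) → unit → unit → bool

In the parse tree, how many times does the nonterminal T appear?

5

[T [A ( [T [A bool]] )] → [T [A unit] → [T [A unit] → [T [A bool]]]]]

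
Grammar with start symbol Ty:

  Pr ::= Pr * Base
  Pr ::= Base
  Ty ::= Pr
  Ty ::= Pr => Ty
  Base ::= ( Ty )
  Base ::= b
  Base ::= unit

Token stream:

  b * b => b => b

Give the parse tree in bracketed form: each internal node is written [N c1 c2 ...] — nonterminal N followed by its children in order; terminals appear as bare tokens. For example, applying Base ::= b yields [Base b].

Ty
Pr => Ty
Pr * Base => Ty
Base * Base => Ty
b * Base => Ty
b * b => Ty
b * b => Pr => Ty
b * b => Base => Ty
b * b => b => Ty
b * b => b => Pr
b * b => b => Base
b * b => b => b

[Ty [Pr [Pr [Base b]] * [Base b]] => [Ty [Pr [Base b]] => [Ty [Pr [Base b]]]]]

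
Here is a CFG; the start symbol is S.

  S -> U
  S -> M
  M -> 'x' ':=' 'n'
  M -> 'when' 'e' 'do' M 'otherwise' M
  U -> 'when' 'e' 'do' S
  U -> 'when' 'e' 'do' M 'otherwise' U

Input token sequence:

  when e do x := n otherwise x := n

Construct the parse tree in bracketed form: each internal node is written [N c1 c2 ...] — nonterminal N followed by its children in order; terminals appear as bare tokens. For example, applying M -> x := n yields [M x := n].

[S [M when e do [M x := n] otherwise [M x := n]]]

S
M
when e do M otherwise M
when e do x := n otherwise M
when e do x := n otherwise x := n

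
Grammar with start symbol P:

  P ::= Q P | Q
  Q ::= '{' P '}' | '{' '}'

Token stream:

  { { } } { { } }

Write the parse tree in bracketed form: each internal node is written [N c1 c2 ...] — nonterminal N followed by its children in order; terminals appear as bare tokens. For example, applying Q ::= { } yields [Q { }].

P
Q P
{ P } P
{ Q } P
{ { } } P
{ { } } Q
{ { } } { P }
{ { } } { Q }
{ { } } { { } }

[P [Q { [P [Q { }]] }] [P [Q { [P [Q { }]] }]]]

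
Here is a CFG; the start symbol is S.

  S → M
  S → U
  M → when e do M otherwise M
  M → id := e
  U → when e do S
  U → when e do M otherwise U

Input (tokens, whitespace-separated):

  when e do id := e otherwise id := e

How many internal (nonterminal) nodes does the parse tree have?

[S [M when e do [M id := e] otherwise [M id := e]]]

4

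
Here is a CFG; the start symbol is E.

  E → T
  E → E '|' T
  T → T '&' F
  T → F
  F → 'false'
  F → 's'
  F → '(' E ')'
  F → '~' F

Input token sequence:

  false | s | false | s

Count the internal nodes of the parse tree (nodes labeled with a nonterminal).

12

[E [E [E [E [T [F false]]] | [T [F s]]] | [T [F false]]] | [T [F s]]]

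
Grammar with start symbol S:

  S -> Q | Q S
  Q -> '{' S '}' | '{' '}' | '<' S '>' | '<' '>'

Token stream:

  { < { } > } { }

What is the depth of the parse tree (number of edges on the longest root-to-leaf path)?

6

[S [Q { [S [Q < [S [Q { }]] >]] }] [S [Q { }]]]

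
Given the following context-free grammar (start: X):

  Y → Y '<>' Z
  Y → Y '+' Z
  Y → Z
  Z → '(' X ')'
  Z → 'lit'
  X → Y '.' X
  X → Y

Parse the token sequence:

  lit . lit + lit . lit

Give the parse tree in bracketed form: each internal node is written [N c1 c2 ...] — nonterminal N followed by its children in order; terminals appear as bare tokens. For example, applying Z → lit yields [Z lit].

X
Y . X
Z . X
lit . X
lit . Y . X
lit . Y + Z . X
lit . Z + Z . X
lit . lit + Z . X
lit . lit + lit . X
lit . lit + lit . Y
lit . lit + lit . Z
lit . lit + lit . lit

[X [Y [Z lit]] . [X [Y [Y [Z lit]] + [Z lit]] . [X [Y [Z lit]]]]]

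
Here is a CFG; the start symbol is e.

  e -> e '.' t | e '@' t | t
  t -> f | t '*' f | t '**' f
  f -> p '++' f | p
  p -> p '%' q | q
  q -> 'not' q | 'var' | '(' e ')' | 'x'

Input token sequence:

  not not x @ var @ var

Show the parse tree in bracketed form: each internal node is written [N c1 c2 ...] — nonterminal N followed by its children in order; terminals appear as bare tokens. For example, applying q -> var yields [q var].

[e [e [e [t [f [p [q not [q not [q x]]]]]]] @ [t [f [p [q var]]]]] @ [t [f [p [q var]]]]]

e
e @ t
e @ t @ t
t @ t @ t
f @ t @ t
p @ t @ t
q @ t @ t
not q @ t @ t
not not q @ t @ t
not not x @ t @ t
not not x @ f @ t
not not x @ p @ t
not not x @ q @ t
not not x @ var @ t
not not x @ var @ f
not not x @ var @ p
not not x @ var @ q
not not x @ var @ var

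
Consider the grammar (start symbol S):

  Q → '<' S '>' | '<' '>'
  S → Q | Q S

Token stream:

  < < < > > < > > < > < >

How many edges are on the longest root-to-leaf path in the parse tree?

[S [Q < [S [Q < [S [Q < >]] >] [S [Q < >]]] >] [S [Q < >] [S [Q < >]]]]

6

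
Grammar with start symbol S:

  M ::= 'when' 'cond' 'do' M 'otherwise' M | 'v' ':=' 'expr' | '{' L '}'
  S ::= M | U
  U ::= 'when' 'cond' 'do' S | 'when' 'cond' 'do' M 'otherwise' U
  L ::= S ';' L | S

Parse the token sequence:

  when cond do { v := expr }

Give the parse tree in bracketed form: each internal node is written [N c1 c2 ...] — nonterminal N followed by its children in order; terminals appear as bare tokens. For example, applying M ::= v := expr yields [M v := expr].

[S [U when cond do [S [M { [L [S [M v := expr]]] }]]]]

S
U
when cond do S
when cond do M
when cond do { L }
when cond do { S }
when cond do { M }
when cond do { v := expr }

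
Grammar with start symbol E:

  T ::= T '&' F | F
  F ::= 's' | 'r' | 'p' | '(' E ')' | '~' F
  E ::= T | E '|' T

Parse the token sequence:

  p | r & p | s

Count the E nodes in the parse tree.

[E [E [E [T [F p]]] | [T [T [F r]] & [F p]]] | [T [F s]]]

3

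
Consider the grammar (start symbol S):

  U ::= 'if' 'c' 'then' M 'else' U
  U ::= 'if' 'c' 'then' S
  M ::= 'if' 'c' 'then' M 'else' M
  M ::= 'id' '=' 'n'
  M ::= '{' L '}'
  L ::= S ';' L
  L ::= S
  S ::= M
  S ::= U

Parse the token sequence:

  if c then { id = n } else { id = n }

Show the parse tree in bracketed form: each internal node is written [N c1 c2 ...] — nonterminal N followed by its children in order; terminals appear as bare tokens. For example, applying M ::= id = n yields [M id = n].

S
M
if c then M else M
if c then { L } else M
if c then { S } else M
if c then { M } else M
if c then { id = n } else M
if c then { id = n } else { L }
if c then { id = n } else { S }
if c then { id = n } else { M }
if c then { id = n } else { id = n }

[S [M if c then [M { [L [S [M id = n]]] }] else [M { [L [S [M id = n]]] }]]]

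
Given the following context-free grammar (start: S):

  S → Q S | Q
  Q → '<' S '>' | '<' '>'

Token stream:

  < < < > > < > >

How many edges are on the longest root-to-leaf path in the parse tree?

6

[S [Q < [S [Q < [S [Q < >]] >] [S [Q < >]]] >]]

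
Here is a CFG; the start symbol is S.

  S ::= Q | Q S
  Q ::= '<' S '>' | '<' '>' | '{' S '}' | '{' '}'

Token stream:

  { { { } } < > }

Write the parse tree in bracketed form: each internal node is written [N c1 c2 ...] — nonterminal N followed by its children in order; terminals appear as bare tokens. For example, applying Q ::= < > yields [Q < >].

[S [Q { [S [Q { [S [Q { }]] }] [S [Q < >]]] }]]

S
Q
{ S }
{ Q S }
{ { S } S }
{ { Q } S }
{ { { } } S }
{ { { } } Q }
{ { { } } < > }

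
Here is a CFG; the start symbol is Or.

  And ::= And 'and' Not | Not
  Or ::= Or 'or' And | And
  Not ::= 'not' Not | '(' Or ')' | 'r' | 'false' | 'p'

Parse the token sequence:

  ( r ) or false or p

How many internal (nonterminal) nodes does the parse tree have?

12

[Or [Or [Or [And [Not ( [Or [And [Not r]]] )]]] or [And [Not false]]] or [And [Not p]]]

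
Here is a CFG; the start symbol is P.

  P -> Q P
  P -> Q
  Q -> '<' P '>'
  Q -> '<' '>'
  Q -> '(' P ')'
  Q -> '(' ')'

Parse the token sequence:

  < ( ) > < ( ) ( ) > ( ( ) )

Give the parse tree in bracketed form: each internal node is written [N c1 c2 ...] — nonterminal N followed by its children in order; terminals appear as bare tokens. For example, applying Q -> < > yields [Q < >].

P
Q P
< P > P
< Q > P
< ( ) > P
< ( ) > Q P
< ( ) > < P > P
< ( ) > < Q P > P
< ( ) > < ( ) P > P
< ( ) > < ( ) Q > P
< ( ) > < ( ) ( ) > P
< ( ) > < ( ) ( ) > Q
< ( ) > < ( ) ( ) > ( P )
< ( ) > < ( ) ( ) > ( Q )
< ( ) > < ( ) ( ) > ( ( ) )

[P [Q < [P [Q ( )]] >] [P [Q < [P [Q ( )] [P [Q ( )]]] >] [P [Q ( [P [Q ( )]] )]]]]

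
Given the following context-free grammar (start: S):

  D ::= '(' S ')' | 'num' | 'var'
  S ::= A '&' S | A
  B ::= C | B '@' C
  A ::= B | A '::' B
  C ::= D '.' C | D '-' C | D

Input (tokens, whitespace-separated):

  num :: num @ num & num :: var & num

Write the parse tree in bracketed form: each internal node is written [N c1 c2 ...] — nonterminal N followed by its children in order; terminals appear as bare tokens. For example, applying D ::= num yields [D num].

[S [A [A [B [C [D num]]]] :: [B [B [C [D num]]] @ [C [D num]]]] & [S [A [A [B [C [D num]]]] :: [B [C [D var]]]] & [S [A [B [C [D num]]]]]]]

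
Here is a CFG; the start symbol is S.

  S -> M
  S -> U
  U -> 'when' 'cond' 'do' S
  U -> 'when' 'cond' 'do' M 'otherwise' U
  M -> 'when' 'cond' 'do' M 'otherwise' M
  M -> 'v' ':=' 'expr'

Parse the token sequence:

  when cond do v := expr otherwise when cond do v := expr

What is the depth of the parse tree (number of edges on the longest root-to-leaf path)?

[S [U when cond do [M v := expr] otherwise [U when cond do [S [M v := expr]]]]]

5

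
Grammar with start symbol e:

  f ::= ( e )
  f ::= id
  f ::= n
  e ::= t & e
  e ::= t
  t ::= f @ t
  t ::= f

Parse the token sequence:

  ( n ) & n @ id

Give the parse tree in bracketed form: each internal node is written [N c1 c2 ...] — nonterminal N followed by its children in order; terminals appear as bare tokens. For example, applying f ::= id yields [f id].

e
t & e
f & e
( e ) & e
( t ) & e
( f ) & e
( n ) & e
( n ) & t
( n ) & f @ t
( n ) & n @ t
( n ) & n @ f
( n ) & n @ id

[e [t [f ( [e [t [f n]]] )]] & [e [t [f n] @ [t [f id]]]]]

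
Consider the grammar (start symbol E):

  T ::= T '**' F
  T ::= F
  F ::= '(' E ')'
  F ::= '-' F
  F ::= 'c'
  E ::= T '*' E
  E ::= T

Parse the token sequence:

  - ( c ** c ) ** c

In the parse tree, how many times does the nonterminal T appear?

[E [T [T [F - [F ( [E [T [T [F c]] ** [F c]]] )]]] ** [F c]]]

4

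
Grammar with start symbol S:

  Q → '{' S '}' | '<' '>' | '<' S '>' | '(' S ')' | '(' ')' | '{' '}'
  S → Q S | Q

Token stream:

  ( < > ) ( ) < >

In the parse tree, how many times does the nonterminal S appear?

4

[S [Q ( [S [Q < >]] )] [S [Q ( )] [S [Q < >]]]]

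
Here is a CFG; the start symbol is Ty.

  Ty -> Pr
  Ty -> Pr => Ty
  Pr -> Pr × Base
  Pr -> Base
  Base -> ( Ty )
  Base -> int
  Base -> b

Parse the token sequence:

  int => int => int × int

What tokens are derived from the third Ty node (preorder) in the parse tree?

int × int

[Ty [Pr [Base int]] => [Ty [Pr [Base int]] => [Ty [Pr [Pr [Base int]] × [Base int]]]]]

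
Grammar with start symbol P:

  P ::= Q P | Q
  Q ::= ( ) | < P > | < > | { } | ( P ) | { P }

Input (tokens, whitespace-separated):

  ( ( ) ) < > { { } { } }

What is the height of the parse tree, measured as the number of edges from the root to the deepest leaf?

[P [Q ( [P [Q ( )]] )] [P [Q < >] [P [Q { [P [Q { }] [P [Q { }]]] }]]]]

7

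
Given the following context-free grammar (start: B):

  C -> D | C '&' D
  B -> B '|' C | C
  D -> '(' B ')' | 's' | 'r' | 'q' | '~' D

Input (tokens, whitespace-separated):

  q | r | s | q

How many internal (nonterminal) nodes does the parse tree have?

[B [B [B [B [C [D q]]] | [C [D r]]] | [C [D s]]] | [C [D q]]]

12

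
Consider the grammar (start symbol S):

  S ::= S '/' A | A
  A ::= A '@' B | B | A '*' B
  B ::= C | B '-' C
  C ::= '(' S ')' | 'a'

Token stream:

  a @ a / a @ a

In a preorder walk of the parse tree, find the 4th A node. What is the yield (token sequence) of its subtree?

a

[S [S [A [A [B [C a]]] @ [B [C a]]]] / [A [A [B [C a]]] @ [B [C a]]]]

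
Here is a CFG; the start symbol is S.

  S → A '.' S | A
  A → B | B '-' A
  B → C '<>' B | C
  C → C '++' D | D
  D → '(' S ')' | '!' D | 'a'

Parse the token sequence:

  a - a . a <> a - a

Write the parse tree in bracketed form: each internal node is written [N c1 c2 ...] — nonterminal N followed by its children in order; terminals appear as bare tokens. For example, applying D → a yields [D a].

[S [A [B [C [D a]]] - [A [B [C [D a]]]]] . [S [A [B [C [D a]] <> [B [C [D a]]]] - [A [B [C [D a]]]]]]]

S
A . S
B - A . S
C - A . S
D - A . S
a - A . S
a - B . S
a - C . S
a - D . S
a - a . S
a - a . A
a - a . B - A
a - a . C <> B - A
a - a . D <> B - A
a - a . a <> B - A
a - a . a <> C - A
a - a . a <> D - A
a - a . a <> a - A
a - a . a <> a - B
a - a . a <> a - C
a - a . a <> a - D
a - a . a <> a - a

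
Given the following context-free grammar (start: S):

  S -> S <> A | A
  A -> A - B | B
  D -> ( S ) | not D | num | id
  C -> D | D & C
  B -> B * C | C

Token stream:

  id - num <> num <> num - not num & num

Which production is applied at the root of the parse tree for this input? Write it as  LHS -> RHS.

[S [S [S [A [A [B [C [D id]]]] - [B [C [D num]]]]] <> [A [B [C [D num]]]]] <> [A [A [B [C [D num]]]] - [B [C [D not [D num]] & [C [D num]]]]]]

S -> S <> A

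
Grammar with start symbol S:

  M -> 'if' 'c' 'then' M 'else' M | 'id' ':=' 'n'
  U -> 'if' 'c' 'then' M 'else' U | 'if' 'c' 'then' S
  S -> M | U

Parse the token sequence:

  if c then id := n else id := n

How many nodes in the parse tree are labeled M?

3

[S [M if c then [M id := n] else [M id := n]]]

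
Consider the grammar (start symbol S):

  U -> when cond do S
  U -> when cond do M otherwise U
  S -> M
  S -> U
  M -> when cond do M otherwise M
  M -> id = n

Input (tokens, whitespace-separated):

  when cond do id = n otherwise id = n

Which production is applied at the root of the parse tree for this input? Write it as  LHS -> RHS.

[S [M when cond do [M id = n] otherwise [M id = n]]]

S -> M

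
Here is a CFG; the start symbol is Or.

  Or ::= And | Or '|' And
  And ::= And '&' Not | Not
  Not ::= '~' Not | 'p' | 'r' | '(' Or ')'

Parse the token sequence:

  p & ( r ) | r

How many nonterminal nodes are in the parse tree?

[Or [Or [And [And [Not p]] & [Not ( [Or [And [Not r]]] )]]] | [And [Not r]]]

11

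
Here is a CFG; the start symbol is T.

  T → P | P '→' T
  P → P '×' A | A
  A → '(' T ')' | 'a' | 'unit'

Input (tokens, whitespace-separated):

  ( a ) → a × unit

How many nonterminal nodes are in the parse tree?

11

[T [P [A ( [T [P [A a]]] )]] → [T [P [P [A a]] × [A unit]]]]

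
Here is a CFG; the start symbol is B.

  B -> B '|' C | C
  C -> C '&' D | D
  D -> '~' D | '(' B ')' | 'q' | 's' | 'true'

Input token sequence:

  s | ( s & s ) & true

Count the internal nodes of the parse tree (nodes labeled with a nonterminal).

[B [B [C [D s]]] | [C [C [D ( [B [C [C [D s]] & [D s]]] )]] & [D true]]]

13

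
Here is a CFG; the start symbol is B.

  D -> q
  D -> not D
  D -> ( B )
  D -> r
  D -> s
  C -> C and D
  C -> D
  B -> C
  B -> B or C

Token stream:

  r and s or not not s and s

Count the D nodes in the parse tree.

[B [B [C [C [D r]] and [D s]]] or [C [C [D not [D not [D s]]]] and [D s]]]

6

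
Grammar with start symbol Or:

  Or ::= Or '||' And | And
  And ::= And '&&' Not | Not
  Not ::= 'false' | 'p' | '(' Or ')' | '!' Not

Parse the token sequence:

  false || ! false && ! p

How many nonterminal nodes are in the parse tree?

[Or [Or [And [Not false]]] || [And [And [Not ! [Not false]]] && [Not ! [Not p]]]]

10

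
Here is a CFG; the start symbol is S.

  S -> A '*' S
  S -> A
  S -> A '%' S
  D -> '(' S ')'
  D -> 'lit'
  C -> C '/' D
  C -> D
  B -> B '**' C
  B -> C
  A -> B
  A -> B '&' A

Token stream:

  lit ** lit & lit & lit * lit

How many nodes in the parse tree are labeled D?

5

[S [A [B [B [C [D lit]]] ** [C [D lit]]] & [A [B [C [D lit]]] & [A [B [C [D lit]]]]]] * [S [A [B [C [D lit]]]]]]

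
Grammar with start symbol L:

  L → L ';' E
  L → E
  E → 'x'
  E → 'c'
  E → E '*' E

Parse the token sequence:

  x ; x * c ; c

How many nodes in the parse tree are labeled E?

5

[L [L [L [E x]] ; [E [E x] * [E c]]] ; [E c]]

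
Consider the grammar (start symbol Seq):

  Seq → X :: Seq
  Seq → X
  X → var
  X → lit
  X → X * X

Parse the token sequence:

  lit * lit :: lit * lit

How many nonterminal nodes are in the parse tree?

8

[Seq [X [X lit] * [X lit]] :: [Seq [X [X lit] * [X lit]]]]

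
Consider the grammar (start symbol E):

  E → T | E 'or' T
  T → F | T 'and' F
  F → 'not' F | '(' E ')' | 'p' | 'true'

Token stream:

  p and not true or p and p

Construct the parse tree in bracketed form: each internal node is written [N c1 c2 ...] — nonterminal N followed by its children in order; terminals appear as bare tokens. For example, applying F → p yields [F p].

E
E or T
T or T
T and F or T
F and F or T
p and F or T
p and not F or T
p and not true or T
p and not true or T and F
p and not true or F and F
p and not true or p and F
p and not true or p and p

[E [E [T [T [F p]] and [F not [F true]]]] or [T [T [F p]] and [F p]]]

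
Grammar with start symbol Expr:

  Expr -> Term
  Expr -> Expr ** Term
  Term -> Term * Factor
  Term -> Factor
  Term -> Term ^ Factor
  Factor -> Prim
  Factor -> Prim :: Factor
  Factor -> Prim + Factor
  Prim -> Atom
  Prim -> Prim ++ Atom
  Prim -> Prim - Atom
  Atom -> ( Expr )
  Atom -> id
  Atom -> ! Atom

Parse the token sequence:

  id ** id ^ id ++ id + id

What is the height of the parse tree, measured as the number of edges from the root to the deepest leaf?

[Expr [Expr [Term [Factor [Prim [Atom id]]]]] ** [Term [Term [Factor [Prim [Atom id]]]] ^ [Factor [Prim [Prim [Atom id]] ++ [Atom id]] + [Factor [Prim [Atom id]]]]]]

6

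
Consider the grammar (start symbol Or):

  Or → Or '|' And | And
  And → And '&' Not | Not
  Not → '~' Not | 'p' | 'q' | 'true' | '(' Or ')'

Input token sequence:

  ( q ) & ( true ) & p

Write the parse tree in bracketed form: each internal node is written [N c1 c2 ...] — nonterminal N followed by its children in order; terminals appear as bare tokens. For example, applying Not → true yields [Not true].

[Or [And [And [And [Not ( [Or [And [Not q]]] )]] & [Not ( [Or [And [Not true]]] )]] & [Not p]]]

Or
And
And & Not
And & Not & Not
Not & Not & Not
( Or ) & Not & Not
( And ) & Not & Not
( Not ) & Not & Not
( q ) & Not & Not
( q ) & ( Or ) & Not
( q ) & ( And ) & Not
( q ) & ( Not ) & Not
( q ) & ( true ) & Not
( q ) & ( true ) & p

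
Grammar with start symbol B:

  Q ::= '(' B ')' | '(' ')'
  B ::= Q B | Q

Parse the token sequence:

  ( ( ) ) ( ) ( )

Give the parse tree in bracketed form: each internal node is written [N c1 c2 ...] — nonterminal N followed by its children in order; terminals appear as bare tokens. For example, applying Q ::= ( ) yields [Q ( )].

[B [Q ( [B [Q ( )]] )] [B [Q ( )] [B [Q ( )]]]]

B
Q B
( B ) B
( Q ) B
( ( ) ) B
( ( ) ) Q B
( ( ) ) ( ) B
( ( ) ) ( ) Q
( ( ) ) ( ) ( )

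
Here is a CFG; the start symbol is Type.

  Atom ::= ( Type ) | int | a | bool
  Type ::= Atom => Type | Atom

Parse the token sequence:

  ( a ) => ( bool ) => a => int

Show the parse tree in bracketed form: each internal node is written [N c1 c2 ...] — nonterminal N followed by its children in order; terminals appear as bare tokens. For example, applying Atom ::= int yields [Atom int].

Type
Atom => Type
( Type ) => Type
( Atom ) => Type
( a ) => Type
( a ) => Atom => Type
( a ) => ( Type ) => Type
( a ) => ( Atom ) => Type
( a ) => ( bool ) => Type
( a ) => ( bool ) => Atom => Type
( a ) => ( bool ) => a => Type
( a ) => ( bool ) => a => Atom
( a ) => ( bool ) => a => int

[Type [Atom ( [Type [Atom a]] )] => [Type [Atom ( [Type [Atom bool]] )] => [Type [Atom a] => [Type [Atom int]]]]]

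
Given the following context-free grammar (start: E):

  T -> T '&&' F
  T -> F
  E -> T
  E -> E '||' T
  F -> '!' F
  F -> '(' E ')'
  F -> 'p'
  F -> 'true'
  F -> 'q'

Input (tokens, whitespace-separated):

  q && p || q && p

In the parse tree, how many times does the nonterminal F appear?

[E [E [T [T [F q]] && [F p]]] || [T [T [F q]] && [F p]]]

4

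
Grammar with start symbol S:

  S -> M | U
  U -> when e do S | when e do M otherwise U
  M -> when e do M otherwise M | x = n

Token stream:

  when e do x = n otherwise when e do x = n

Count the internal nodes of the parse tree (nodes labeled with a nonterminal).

6

[S [U when e do [M x = n] otherwise [U when e do [S [M x = n]]]]]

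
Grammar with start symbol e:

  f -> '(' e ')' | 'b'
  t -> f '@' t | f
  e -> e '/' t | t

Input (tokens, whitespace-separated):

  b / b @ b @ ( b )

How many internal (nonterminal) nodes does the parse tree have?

13

[e [e [t [f b]]] / [t [f b] @ [t [f b] @ [t [f ( [e [t [f b]]] )]]]]]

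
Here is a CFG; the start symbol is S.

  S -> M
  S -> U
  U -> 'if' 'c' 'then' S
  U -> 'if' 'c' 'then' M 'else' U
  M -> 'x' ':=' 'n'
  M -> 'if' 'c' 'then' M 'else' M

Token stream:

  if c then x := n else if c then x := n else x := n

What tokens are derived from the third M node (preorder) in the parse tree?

if c then x := n else x := n

[S [M if c then [M x := n] else [M if c then [M x := n] else [M x := n]]]]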